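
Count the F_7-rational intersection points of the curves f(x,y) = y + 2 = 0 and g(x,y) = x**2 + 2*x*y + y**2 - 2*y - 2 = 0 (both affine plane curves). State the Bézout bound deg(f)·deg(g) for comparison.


Common zeros: ∅; count = 0; Bézout bound = 2.

deg(f) = 1, deg(g) = 2, so Bézout bound = 2.
Scan x ∈ F_7. For each x, list the y ∈ F_7 with f(x, y) ≡ 0 and those with g(x, y) ≡ 0 (mod 7); the common zeros in that column are the intersection.
  x = 0: f ≡ 0 at y ∈ {5}; g ≡ 0 at y ∈ ∅; common: ∅.
  x = 1: f ≡ 0 at y ∈ {5}; g ≡ 0 at y ∈ {1, 6}; common: ∅.
  x = 2: f ≡ 0 at y ∈ {5}; g ≡ 0 at y ∈ ∅; common: ∅.
  x = 3: f ≡ 0 at y ∈ {5}; g ≡ 0 at y ∈ {0, 3}; common: ∅.
  x = 4: f ≡ 0 at y ∈ {5}; g ≡ 0 at y ∈ {0, 1}; common: ∅.
  x = 5: f ≡ 0 at y ∈ {5}; g ≡ 0 at y ∈ {3}; common: ∅.
  x = 6: f ≡ 0 at y ∈ {5}; g ≡ 0 at y ∈ ∅; common: ∅.
Collecting: common zeros = ∅, so the count is 0.
Comparison with the Bézout bound: 0 ≤ 2 = deg(f)·deg(g), as expected for curves with no common component (the affine F_7-count falls short of the bound because intersections may lie at infinity, over extension fields, or carry multiplicity).


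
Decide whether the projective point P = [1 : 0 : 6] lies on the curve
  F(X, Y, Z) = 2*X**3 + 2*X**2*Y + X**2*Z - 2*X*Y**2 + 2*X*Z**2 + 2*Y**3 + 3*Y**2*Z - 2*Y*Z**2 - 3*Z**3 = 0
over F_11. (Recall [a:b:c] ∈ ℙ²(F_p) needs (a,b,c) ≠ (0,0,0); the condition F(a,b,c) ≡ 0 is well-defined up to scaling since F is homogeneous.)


F(1,0,6) ≡ 4 (mod 11); P is NOT on the curve.

Evaluate F(1, 0, 6) term-by-term (mod 11).
  2*X**3 ↦ 2·1·1·1 = 2
  2*X**2*Y ↦ 2·1·0·1 = 0
  X**2*Z ↦ 1·1·1·6 = 6
  -2*X*Y**2 ↦ -2·1·0·1 = 0
  2*X*Z**2 ↦ 2·1·1·36 = 72
  2*Y**3 ↦ 2·1·0·1 = 0
  3*Y**2*Z ↦ 3·1·0·6 = 0
  -2*Y*Z**2 ↦ -2·1·0·36 = 0
  -3*Z**3 ↦ -3·1·1·216 = -648
Sum: F(1, 0, 6) = (2) + (0) + (6) + (0) + (72) + (0) + (0) + (0) + (-648) = -568.
Reducing mod 11: -568 ≡ 4 (mod 11).
Since F(a, b, c) ≡ 4 ≠ 0 (mod 11), P does NOT lie on the curve.


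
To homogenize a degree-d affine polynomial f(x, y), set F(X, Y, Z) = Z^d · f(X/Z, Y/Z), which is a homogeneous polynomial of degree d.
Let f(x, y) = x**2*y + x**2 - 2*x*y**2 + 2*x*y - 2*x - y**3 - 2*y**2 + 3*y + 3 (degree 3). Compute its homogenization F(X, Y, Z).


F(X, Y, Z) = X**2*Y + X**2*Z - 2*X*Y**2 + 2*X*Y*Z - 2*X*Z**2 - Y**3 - 2*Y**2*Z + 3*Y*Z**2 + 3*Z**3

deg(f) = 3.
Substitute x = X/Z, y = Y/Z into f, then multiply by Z^3.
  monomial 1·x^2·y^1 ↦ 1·X^2·Y^1·Z^0.
  monomial 1·x^2·y^0 ↦ 1·X^2·Y^0·Z^1.
  monomial -2·x^1·y^2 ↦ -2·X^1·Y^2·Z^0.
  monomial 2·x^1·y^1 ↦ 2·X^1·Y^1·Z^1.
  monomial -2·x^1·y^0 ↦ -2·X^1·Y^0·Z^2.
  monomial -1·x^0·y^3 ↦ -1·X^0·Y^3·Z^0.
  monomial -2·x^0·y^2 ↦ -2·X^0·Y^2·Z^1.
  monomial 3·x^0·y^1 ↦ 3·X^0·Y^1·Z^2.
  monomial 3·x^0·y^0 ↦ 3·X^0·Y^0·Z^3.
Collecting: F(X, Y, Z) = X**2*Y + X**2*Z - 2*X*Y**2 + 2*X*Y*Z - 2*X*Z**2 - Y**3 - 2*Y**2*Z + 3*Y*Z**2 + 3*Z**3.


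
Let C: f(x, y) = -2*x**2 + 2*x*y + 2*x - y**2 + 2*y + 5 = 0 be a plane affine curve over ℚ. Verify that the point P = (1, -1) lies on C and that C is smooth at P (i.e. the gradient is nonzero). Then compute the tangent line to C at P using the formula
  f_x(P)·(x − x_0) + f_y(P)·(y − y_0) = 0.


Tangent line at P: -4*x + 6*y + 10 = 0.

Step 1: f(1, -1) = 0, so P lies on C.
Step 2: partial derivatives
  f_x(x, y) = -4*x + 2*y + 2, f_y(x, y) = 2*x - 2*y + 2.
  f_x(P) = -4, f_y(P) = 6 (gradient nonzero, so P is smooth).
Step 3: tangent line at P: -4·(x − 1) + 6·(y − -1) = 0.
Expanding: -4*x + 6*y + 10 = 0.


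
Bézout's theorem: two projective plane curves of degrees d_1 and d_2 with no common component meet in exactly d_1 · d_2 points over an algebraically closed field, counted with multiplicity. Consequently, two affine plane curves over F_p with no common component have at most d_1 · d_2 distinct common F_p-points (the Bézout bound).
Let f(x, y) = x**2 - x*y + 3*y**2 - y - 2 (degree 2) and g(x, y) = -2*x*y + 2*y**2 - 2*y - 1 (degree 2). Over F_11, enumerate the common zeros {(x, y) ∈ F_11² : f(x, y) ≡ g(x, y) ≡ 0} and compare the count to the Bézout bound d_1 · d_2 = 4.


Common zeros: {(0, 3), (4, 10)}; count = 2; Bézout bound = 4.

deg(f) = 2, deg(g) = 2, so Bézout bound = 4.
Scan x ∈ F_11. For each x, list the y ∈ F_11 with f(x, y) ≡ 0 and those with g(x, y) ≡ 0 (mod 11); the common zeros in that column are the intersection.
  x = 0: f ≡ 0 at y ∈ {1, 3}; g ≡ 0 at y ∈ {3, 9}; common: {3}.
  x = 1: f ≡ 0 at y ∈ {1, 7}; g ≡ 0 at y ∈ ∅; common: ∅.
  x = 2: f ≡ 0 at y ∈ ∅; g ≡ 0 at y ∈ {7}; common: ∅.
  x = 3: f ≡ 0 at y ∈ {2, 3}; g ≡ 0 at y ∈ ∅; common: ∅.
  x = 4: f ≡ 0 at y ∈ {10}; g ≡ 0 at y ∈ {6, 10}; common: {10}.
  x = 5: f ≡ 0 at y ∈ ∅; g ≡ 0 at y ∈ {1, 5}; common: ∅.
  x = 6: f ≡ 0 at y ∈ {7, 10}; g ≡ 0 at y ∈ ∅; common: ∅.
  x = 7: f ≡ 0 at y ∈ ∅; g ≡ 0 at y ∈ {4}; common: ∅.
  x = 8: f ≡ 0 at y ∈ ∅; g ≡ 0 at y ∈ ∅; common: ∅.
  x = 9: f ≡ 0 at y ∈ ∅; g ≡ 0 at y ∈ {2, 8}; common: ∅.
  x = 10: f ≡ 0 at y ∈ {2, 9}; g ≡ 0 at y ∈ ∅; common: ∅.
Collecting: common zeros = {(0, 3), (4, 10)}, so the count is 2.
Comparison with the Bézout bound: 2 ≤ 4 = deg(f)·deg(g), as expected for curves with no common component (the affine F_11-count falls short of the bound because intersections may lie at infinity, over extension fields, or carry multiplicity).


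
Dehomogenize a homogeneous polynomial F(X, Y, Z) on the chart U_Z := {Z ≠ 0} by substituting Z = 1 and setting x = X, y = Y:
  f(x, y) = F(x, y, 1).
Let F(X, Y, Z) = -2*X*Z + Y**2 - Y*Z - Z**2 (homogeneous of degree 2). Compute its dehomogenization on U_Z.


f(x, y) = -2*x + y**2 - y - 1

On U_Z we set Z = 1. Each monomial c·X^i·Y^j·Z^k in F becomes c·x^i·y^j·1^k = c·x^i·y^j.
Substituting Z = 1: F(X, Y, 1) = -2*x + y**2 - y - 1.
Note: deg(f) ≤ deg(F) = 2; strict inequality happens when F is divisible by Z (lost terms).


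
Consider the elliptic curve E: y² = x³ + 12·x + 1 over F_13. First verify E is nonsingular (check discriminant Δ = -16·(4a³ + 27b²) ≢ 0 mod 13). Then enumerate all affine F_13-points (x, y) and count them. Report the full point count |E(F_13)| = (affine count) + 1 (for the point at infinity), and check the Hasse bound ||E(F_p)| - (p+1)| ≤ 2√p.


Affine points = {(0, 1), (0, 12), (1, 1), (1, 12), (3, 5), (3, 8), (4, 3), (4, 10), (5, 2), (5, 11), (6, 4), (6, 9), (7, 5), (7, 8), (10, 4), (10, 9), (12, 1), (12, 12)}; affine count = 18; |E(F_13)| = 19.

Discriminant check: Δ ∝ 4a³ + 27b² = 4·12³ + 27·1² = 4·1728 + 27·1 ≡ 10 (mod 13). Nonzero ⇒ E is nonsingular.
For each x ∈ F_13, compute rhs = x³ + 12·x + 1 mod 13, then count y ∈ F_13 with y² ≡ rhs.
  x = 0: rhs = 1, matching y values: 1, 12 (2 points).
  x = 1: rhs = 1, matching y values: 1, 12 (2 points).
  x = 2: rhs = 7, matching y values: none (0 points).
  x = 3: rhs = 12, matching y values: 5, 8 (2 points).
  x = 4: rhs = 9, matching y values: 3, 10 (2 points).
  x = 5: rhs = 4, matching y values: 2, 11 (2 points).
  x = 6: rhs = 3, matching y values: 4, 9 (2 points).
  x = 7: rhs = 12, matching y values: 5, 8 (2 points).
  x = 8: rhs = 11, matching y values: none (0 points).
  x = 9: rhs = 6, matching y values: none (0 points).
  x = 10: rhs = 3, matching y values: 4, 9 (2 points).
  x = 11: rhs = 8, matching y values: none (0 points).
  x = 12: rhs = 1, matching y values: 1, 12 (2 points).
Total affine count: 18.
Full point count |E(F_13)| = 18 + 1 = 19.
Hasse bound: |19 − (13+1)| = |5| = 5 ≤ 2√13 ≈ 7.2111 ✓.


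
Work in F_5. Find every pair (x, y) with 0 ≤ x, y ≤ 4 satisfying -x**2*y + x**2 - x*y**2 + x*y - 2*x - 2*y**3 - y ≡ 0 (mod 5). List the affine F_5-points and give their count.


Affine F_5-points: {(0, 0), (1, 1), (2, 0), (2, 2), (4, 2)}; count = 5.

For each of the 25 pairs (x, y) ∈ F_5², evaluate f(x, y) mod 5. Record the zeros.
  x = 0: [0↦0, 1↦2, 2↦2, 3↦3, 4↦3]  zeros at y ∈ {0}
  x = 1: [0↦4, 1↦0, 2↦2, 3↦3, 4↦1]  zeros at y ∈ {1}
  x = 2: [0↦0, 1↦3, 2↦0, 3↦4, 4↦3]  zeros at y ∈ {0, 2}
  x = 3: [0↦3, 1↦1, 2↦1, 3↦1, 4↦4]  zeros at y ∈ ∅
  x = 4: [0↦3, 1↦4, 2↦0, 3↦4, 4↦4]  zeros at y ∈ {2}
Collecting zeros: affine points = {(0, 0), (1, 1), (2, 0), (2, 2), (4, 2)}.
Total count |C(F_5)_aff| = 5.


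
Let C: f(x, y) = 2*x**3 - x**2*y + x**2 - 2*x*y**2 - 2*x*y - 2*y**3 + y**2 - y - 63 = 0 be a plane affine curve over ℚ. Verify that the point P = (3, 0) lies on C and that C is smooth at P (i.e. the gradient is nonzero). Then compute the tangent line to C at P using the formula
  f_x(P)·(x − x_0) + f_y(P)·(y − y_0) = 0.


Tangent line at P: 60*x - 16*y - 180 = 0.

Step 1: f(3, 0) = 0, so P lies on C.
Step 2: partial derivatives
  f_x(x, y) = 6*x**2 - 2*x*y + 2*x - 2*y**2 - 2*y, f_y(x, y) = -x**2 - 4*x*y - 2*x - 6*y**2 + 2*y - 1.
  f_x(P) = 60, f_y(P) = -16 (gradient nonzero, so P is smooth).
Step 3: tangent line at P: 60·(x − 3) + -16·(y − 0) = 0.
Expanding: 60*x - 16*y - 180 = 0.


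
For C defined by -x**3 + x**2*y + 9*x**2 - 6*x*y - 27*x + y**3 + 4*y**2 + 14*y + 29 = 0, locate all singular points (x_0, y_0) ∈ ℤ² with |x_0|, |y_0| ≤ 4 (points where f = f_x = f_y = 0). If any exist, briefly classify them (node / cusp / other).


Singular points: {(3, -1)}; classification: node.

Compute partial derivatives:
  f_x = -3*x**2 + 2*x*y + 18*x - 6*y - 27.
  f_y = x**2 - 6*x + 3*y**2 + 8*y + 14.
Scan x_0 ∈ {−4, ..., 4}. For each x_0, f_y(x_0, y) is a polynomial in y; find its integer roots y ∈ {−4, ..., 4}, then test f_x and f at those candidates.
  x = -4: f_y(-4, y) = 3*y**2 + 8*y + 54; no integer root y with |y| ≤ 4.
  x = -3: f_y(-3, y) = 3*y**2 + 8*y + 41; no integer root y with |y| ≤ 4.
  x = -2: f_y(-2, y) = 3*y**2 + 8*y + 30; no integer root y with |y| ≤ 4.
  x = -1: f_y(-1, y) = 3*y**2 + 8*y + 21; no integer root y with |y| ≤ 4.
  x = 0: f_y(0, y) = 3*y**2 + 8*y + 14; no integer root y with |y| ≤ 4.
  x = 1: f_y(1, y) = 3*y**2 + 8*y + 9; no integer root y with |y| ≤ 4.
  x = 2: f_y(2, y) = 3*y**2 + 8*y + 6; no integer root y with |y| ≤ 4.
  x = 3: f_y(3, y) = 3*y**2 + 8*y + 5; vanishes at y ∈ {-1}. (3, -1): f_x = 0, f = 0 — SINGULAR.
  x = 4: f_y(4, y) = 3*y**2 + 8*y + 6; no integer root y with |y| ≤ 4.
Only singular point on the grid: (3, -1).
Classify: substitute x = 3 + u, y = -1 + v and expand: f = -u**3 + u**2*v - u**2 + v**3 + v**2.
No constant or linear terms (consistent with a singular point). Quadratic part: -u**2 + v**2. Cubic part: -u**3 + u**2*v + v**3.
The quadratic part v**2 - u**2 = (v − u)(v + u) splits into two distinct linear factors, so there are two distinct tangent lines y − -1 = ±(x − 3) — this is a node (ordinary double point).
Classification: node.


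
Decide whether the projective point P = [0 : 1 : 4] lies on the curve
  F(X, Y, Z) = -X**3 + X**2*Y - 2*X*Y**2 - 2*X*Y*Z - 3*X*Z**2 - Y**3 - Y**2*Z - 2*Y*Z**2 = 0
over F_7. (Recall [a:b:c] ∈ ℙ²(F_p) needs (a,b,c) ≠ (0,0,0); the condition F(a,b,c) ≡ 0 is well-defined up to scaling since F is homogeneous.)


F(0,1,4) ≡ 5 (mod 7); P is NOT on the curve.

Evaluate F(0, 1, 4) term-by-term (mod 7).
  -X**3 ↦ -1·0·1·1 = 0
  X**2*Y ↦ 1·0·1·1 = 0
  -2*X*Y**2 ↦ -2·0·1·1 = 0
  -2*X*Y*Z ↦ -2·0·1·4 = 0
  -3*X*Z**2 ↦ -3·0·1·16 = 0
  -Y**3 ↦ -1·1·1·1 = -1
  -Y**2*Z ↦ -1·1·1·4 = -4
  -2*Y*Z**2 ↦ -2·1·1·16 = -32
Sum: F(0, 1, 4) = (0) + (0) + (0) + (0) + (0) + (-1) + (-4) + (-32) = -37.
Reducing mod 7: -37 ≡ 5 (mod 7).
Since F(a, b, c) ≡ 5 ≠ 0 (mod 7), P does NOT lie on the curve.


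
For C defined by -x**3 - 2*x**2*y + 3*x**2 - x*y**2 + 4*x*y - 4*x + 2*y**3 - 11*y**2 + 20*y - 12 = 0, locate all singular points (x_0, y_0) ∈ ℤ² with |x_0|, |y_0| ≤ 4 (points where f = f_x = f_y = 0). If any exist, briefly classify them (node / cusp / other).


Singular points: {(0, 2)}; classification: node.

Compute partial derivatives:
  f_x = -3*x**2 - 4*x*y + 6*x - y**2 + 4*y - 4.
  f_y = -2*x**2 - 2*x*y + 4*x + 6*y**2 - 22*y + 20.
Scan x_0 ∈ {−4, ..., 4}. For each x_0, f_y(x_0, y) is a polynomial in y; find its integer roots y ∈ {−4, ..., 4}, then test f_x and f at those candidates.
  x = -4: f_y(-4, y) = 6*y**2 - 14*y - 28; no integer root y with |y| ≤ 4.
  x = -3: f_y(-3, y) = 6*y**2 - 16*y - 10; no integer root y with |y| ≤ 4.
  x = -2: f_y(-2, y) = 6*y**2 - 18*y + 4; no integer root y with |y| ≤ 4.
  x = -1: f_y(-1, y) = 6*y**2 - 20*y + 14; vanishes at y ∈ {1}. (-1, 1): f_x = -6 ≠ 0.
  x = 0: f_y(0, y) = 6*y**2 - 22*y + 20; vanishes at y ∈ {2}. (0, 2): f_x = 0, f = 0 — SINGULAR.
  x = 1: f_y(1, y) = 6*y**2 - 24*y + 22; no integer root y with |y| ≤ 4.
  x = 2: f_y(2, y) = 6*y**2 - 26*y + 20; vanishes at y ∈ {1}. (2, 1): f_x = -9 ≠ 0.
  x = 3: f_y(3, y) = 6*y**2 - 28*y + 14; no integer root y with |y| ≤ 4.
  x = 4: f_y(4, y) = 6*y**2 - 30*y + 4; no integer root y with |y| ≤ 4.
Only singular point on the grid: (0, 2).
Classify: substitute x = 0 + u, y = 2 + v and expand: f = -u**3 - 2*u**2*v - u**2 - u*v**2 + 2*v**3 + v**2.
No constant or linear terms (consistent with a singular point). Quadratic part: -u**2 + v**2. Cubic part: -u**3 - 2*u**2*v - u*v**2 + 2*v**3.
The quadratic part v**2 - u**2 = (v − u)(v + u) splits into two distinct linear factors, so there are two distinct tangent lines y − 2 = ±(x − 0) — this is a node (ordinary double point).
Classification: node.


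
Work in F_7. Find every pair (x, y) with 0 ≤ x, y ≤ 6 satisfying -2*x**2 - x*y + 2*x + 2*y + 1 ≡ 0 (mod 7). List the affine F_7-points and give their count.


Affine F_7-points: {(0, 3), (1, 6), (3, 3), (4, 6), (5, 1), (6, 1)}; count = 6.

For each of the 49 pairs (x, y) ∈ F_7², evaluate f(x, y) mod 7. Record the zeros.
  x = 0: [0↦1, 1↦3, 2↦5, 3↦0, 4↦2, 5↦4, 6↦6]  zeros at y ∈ {3}
  x = 1: [0↦1, 1↦2, 2↦3, 3↦4, 4↦5, 5↦6, 6↦0]  zeros at y ∈ {6}
  x = 2: [0↦4, 1↦4, 2↦4, 3↦4, 4↦4, 5↦4, 6↦4]  zeros at y ∈ ∅
  x = 3: [0↦3, 1↦2, 2↦1, 3↦0, 4↦6, 5↦5, 6↦4]  zeros at y ∈ {3}
  x = 4: [0↦5, 1↦3, 2↦1, 3↦6, 4↦4, 5↦2, 6↦0]  zeros at y ∈ {6}
  x = 5: [0↦3, 1↦0, 2↦4, 3↦1, 4↦5, 5↦2, 6↦6]  zeros at y ∈ {1}
  x = 6: [0↦4, 1↦0, 2↦3, 3↦6, 4↦2, 5↦5, 6↦1]  zeros at y ∈ {1}
Collecting zeros: affine points = {(0, 3), (1, 6), (3, 3), (4, 6), (5, 1), (6, 1)}.
Total count |C(F_7)_aff| = 6.


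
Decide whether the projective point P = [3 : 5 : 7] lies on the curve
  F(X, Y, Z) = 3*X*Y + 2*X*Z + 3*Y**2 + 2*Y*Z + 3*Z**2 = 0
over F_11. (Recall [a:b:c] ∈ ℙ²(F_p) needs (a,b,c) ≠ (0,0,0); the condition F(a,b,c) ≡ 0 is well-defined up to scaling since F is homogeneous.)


F(3,5,7) ≡ 5 (mod 11); P is NOT on the curve.

Evaluate F(3, 5, 7) term-by-term (mod 11).
  3*X*Y ↦ 3·3·5·1 = 45
  2*X*Z ↦ 2·3·1·7 = 42
  3*Y**2 ↦ 3·1·25·1 = 75
  2*Y*Z ↦ 2·1·5·7 = 70
  3*Z**2 ↦ 3·1·1·49 = 147
Sum: F(3, 5, 7) = (45) + (42) + (75) + (70) + (147) = 379.
Reducing mod 11: 379 ≡ 5 (mod 11).
Since F(a, b, c) ≡ 5 ≠ 0 (mod 11), P does NOT lie on the curve.


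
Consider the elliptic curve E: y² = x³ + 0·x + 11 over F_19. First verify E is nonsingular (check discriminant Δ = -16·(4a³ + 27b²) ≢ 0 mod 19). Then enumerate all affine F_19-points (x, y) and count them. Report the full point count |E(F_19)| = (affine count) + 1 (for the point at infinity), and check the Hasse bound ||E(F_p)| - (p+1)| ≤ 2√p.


Affine points = {(0, 7), (0, 12), (2, 0), (3, 0), (10, 2), (10, 17), (13, 2), (13, 17), (14, 0), (15, 2), (15, 17)}; affine count = 11; |E(F_19)| = 12.

Discriminant check: Δ ∝ 4a³ + 27b² = 4·0³ + 27·11² = 4·0 + 27·121 ≡ 18 (mod 19). Nonzero ⇒ E is nonsingular.
For each x ∈ F_19, compute rhs = x³ + 0·x + 11 mod 19, then count y ∈ F_19 with y² ≡ rhs.
  x = 0: rhs = 11, matching y values: 7, 12 (2 points).
  x = 1: rhs = 12, matching y values: none (0 points).
  x = 2: rhs = 0, matching y values: 0 (1 points).
  x = 3: rhs = 0, matching y values: 0 (1 points).
  x = 4: rhs = 18, matching y values: none (0 points).
  x = 5: rhs = 3, matching y values: none (0 points).
  x = 6: rhs = 18, matching y values: none (0 points).
  x = 7: rhs = 12, matching y values: none (0 points).
  x = 8: rhs = 10, matching y values: none (0 points).
  x = 9: rhs = 18, matching y values: none (0 points).
  x = 10: rhs = 4, matching y values: 2, 17 (2 points).
  x = 11: rhs = 12, matching y values: none (0 points).
  x = 12: rhs = 10, matching y values: none (0 points).
  x = 13: rhs = 4, matching y values: 2, 17 (2 points).
  x = 14: rhs = 0, matching y values: 0 (1 points).
  x = 15: rhs = 4, matching y values: 2, 17 (2 points).
  x = 16: rhs = 3, matching y values: none (0 points).
  x = 17: rhs = 3, matching y values: none (0 points).
  x = 18: rhs = 10, matching y values: none (0 points).
Total affine count: 11.
Full point count |E(F_19)| = 11 + 1 = 12.
Hasse bound: |12 − (19+1)| = |-8| = 8 ≤ 2√19 ≈ 8.7178 ✓.


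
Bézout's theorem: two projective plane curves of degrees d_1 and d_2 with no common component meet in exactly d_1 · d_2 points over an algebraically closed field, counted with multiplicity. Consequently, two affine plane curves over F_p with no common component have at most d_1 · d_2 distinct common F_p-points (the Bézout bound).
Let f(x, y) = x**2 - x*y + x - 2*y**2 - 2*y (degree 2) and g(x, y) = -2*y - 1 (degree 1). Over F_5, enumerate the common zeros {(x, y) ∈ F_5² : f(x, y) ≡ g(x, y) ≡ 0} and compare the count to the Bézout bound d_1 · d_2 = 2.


Common zeros: {(2, 2), (4, 2)}; count = 2; Bézout bound = 2.

deg(f) = 2, deg(g) = 1, so Bézout bound = 2.
Scan x ∈ F_5. For each x, list the y ∈ F_5 with f(x, y) ≡ 0 and those with g(x, y) ≡ 0 (mod 5); the common zeros in that column are the intersection.
  x = 0: f ≡ 0 at y ∈ {0, 4}; g ≡ 0 at y ∈ {2}; common: ∅.
  x = 1: f ≡ 0 at y ∈ {3}; g ≡ 0 at y ∈ {2}; common: ∅.
  x = 2: f ≡ 0 at y ∈ {1, 2}; g ≡ 0 at y ∈ {2}; common: {2}.
  x = 3: f ≡ 0 at y ∈ {1, 4}; g ≡ 0 at y ∈ {2}; common: ∅.
  x = 4: f ≡ 0 at y ∈ {0, 2}; g ≡ 0 at y ∈ {2}; common: {2}.
Collecting: common zeros = {(2, 2), (4, 2)}, so the count is 2.
Comparison with the Bézout bound: 2 ≤ 2 = deg(f)·deg(g), as expected for curves with no common component (the bound is attained).


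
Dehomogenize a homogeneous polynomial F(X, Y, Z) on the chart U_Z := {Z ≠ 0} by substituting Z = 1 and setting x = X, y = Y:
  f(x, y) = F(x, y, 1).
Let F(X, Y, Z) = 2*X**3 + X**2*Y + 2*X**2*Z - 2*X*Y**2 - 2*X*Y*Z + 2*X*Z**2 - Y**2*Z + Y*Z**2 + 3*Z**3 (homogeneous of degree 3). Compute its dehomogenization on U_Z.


f(x, y) = 2*x**3 + x**2*y + 2*x**2 - 2*x*y**2 - 2*x*y + 2*x - y**2 + y + 3

On U_Z we set Z = 1. Each monomial c·X^i·Y^j·Z^k in F becomes c·x^i·y^j·1^k = c·x^i·y^j.
Substituting Z = 1: F(X, Y, 1) = 2*x**3 + x**2*y + 2*x**2 - 2*x*y**2 - 2*x*y + 2*x - y**2 + y + 3.
Note: deg(f) ≤ deg(F) = 3; strict inequality happens when F is divisible by Z (lost terms).


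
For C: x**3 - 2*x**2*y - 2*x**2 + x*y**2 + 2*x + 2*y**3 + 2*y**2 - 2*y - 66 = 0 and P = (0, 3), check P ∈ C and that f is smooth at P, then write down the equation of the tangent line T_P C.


Tangent line at P: 11*x + 64*y - 192 = 0.

Step 1: f(0, 3) = 0, so P lies on C.
Step 2: partial derivatives
  f_x(x, y) = 3*x**2 - 4*x*y - 4*x + y**2 + 2, f_y(x, y) = -2*x**2 + 2*x*y + 6*y**2 + 4*y - 2.
  f_x(P) = 11, f_y(P) = 64 (gradient nonzero, so P is smooth).
Step 3: tangent line at P: 11·(x − 0) + 64·(y − 3) = 0.
Expanding: 11*x + 64*y - 192 = 0.


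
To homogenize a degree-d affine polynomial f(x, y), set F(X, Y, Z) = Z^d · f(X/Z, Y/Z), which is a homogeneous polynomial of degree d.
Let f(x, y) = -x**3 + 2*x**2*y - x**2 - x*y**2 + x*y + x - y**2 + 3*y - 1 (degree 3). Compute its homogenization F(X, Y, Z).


F(X, Y, Z) = -X**3 + 2*X**2*Y - X**2*Z - X*Y**2 + X*Y*Z + X*Z**2 - Y**2*Z + 3*Y*Z**2 - Z**3

deg(f) = 3.
Substitute x = X/Z, y = Y/Z into f, then multiply by Z^3.
  monomial -1·x^3·y^0 ↦ -1·X^3·Y^0·Z^0.
  monomial 2·x^2·y^1 ↦ 2·X^2·Y^1·Z^0.
  monomial -1·x^2·y^0 ↦ -1·X^2·Y^0·Z^1.
  monomial -1·x^1·y^2 ↦ -1·X^1·Y^2·Z^0.
  monomial 1·x^1·y^1 ↦ 1·X^1·Y^1·Z^1.
  monomial 1·x^1·y^0 ↦ 1·X^1·Y^0·Z^2.
  monomial -1·x^0·y^2 ↦ -1·X^0·Y^2·Z^1.
  monomial 3·x^0·y^1 ↦ 3·X^0·Y^1·Z^2.
  monomial -1·x^0·y^0 ↦ -1·X^0·Y^0·Z^3.
Collecting: F(X, Y, Z) = -X**3 + 2*X**2*Y - X**2*Z - X*Y**2 + X*Y*Z + X*Z**2 - Y**2*Z + 3*Y*Z**2 - Z**3.


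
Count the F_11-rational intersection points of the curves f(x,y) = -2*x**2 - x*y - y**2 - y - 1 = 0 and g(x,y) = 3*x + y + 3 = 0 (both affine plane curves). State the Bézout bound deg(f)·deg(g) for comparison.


Common zeros: ∅; count = 0; Bézout bound = 2.

deg(f) = 2, deg(g) = 1, so Bézout bound = 2.
Scan x ∈ F_11. For each x, list the y ∈ F_11 with f(x, y) ≡ 0 and those with g(x, y) ≡ 0 (mod 11); the common zeros in that column are the intersection.
  x = 0: f ≡ 0 at y ∈ ∅; g ≡ 0 at y ∈ {8}; common: ∅.
  x = 1: f ≡ 0 at y ∈ {2, 7}; g ≡ 0 at y ∈ {5}; common: ∅.
  x = 2: f ≡ 0 at y ∈ ∅; g ≡ 0 at y ∈ {2}; common: ∅.
  x = 3: f ≡ 0 at y ∈ ∅; g ≡ 0 at y ∈ {10}; common: ∅.
  x = 4: f ≡ 0 at y ∈ {0, 6}; g ≡ 0 at y ∈ {7}; common: ∅.
  x = 5: f ≡ 0 at y ∈ ∅; g ≡ 0 at y ∈ {4}; common: ∅.
  x = 6: f ≡ 0 at y ∈ ∅; g ≡ 0 at y ∈ {1}; common: ∅.
  x = 7: f ≡ 0 at y ∈ {0, 3}; g ≡ 0 at y ∈ {9}; common: ∅.
  x = 8: f ≡ 0 at y ∈ {3, 10}; g ≡ 0 at y ∈ {6}; common: ∅.
  x = 9: f ≡ 0 at y ∈ {2, 10}; g ≡ 0 at y ∈ {3}; common: ∅.
  x = 10: f ≡ 0 at y ∈ ∅; g ≡ 0 at y ∈ {0}; common: ∅.
Collecting: common zeros = ∅, so the count is 0.
Comparison with the Bézout bound: 0 ≤ 2 = deg(f)·deg(g), as expected for curves with no common component (the affine F_11-count falls short of the bound because intersections may lie at infinity, over extension fields, or carry multiplicity).


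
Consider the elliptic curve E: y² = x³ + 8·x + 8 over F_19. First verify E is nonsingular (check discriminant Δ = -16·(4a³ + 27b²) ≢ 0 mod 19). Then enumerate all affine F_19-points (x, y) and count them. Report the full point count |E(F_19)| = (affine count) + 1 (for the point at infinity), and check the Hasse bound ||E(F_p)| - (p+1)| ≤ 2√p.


Affine points = {(1, 6), (1, 13), (4, 3), (4, 16), (6, 5), (6, 14), (9, 7), (9, 12), (10, 9), (10, 10), (15, 8), (15, 11)}; affine count = 12; |E(F_19)| = 13.

Discriminant check: Δ ∝ 4a³ + 27b² = 4·8³ + 27·8² = 4·512 + 27·64 ≡ 14 (mod 19). Nonzero ⇒ E is nonsingular.
For each x ∈ F_19, compute rhs = x³ + 8·x + 8 mod 19, then count y ∈ F_19 with y² ≡ rhs.
  x = 0: rhs = 8, matching y values: none (0 points).
  x = 1: rhs = 17, matching y values: 6, 13 (2 points).
  x = 2: rhs = 13, matching y values: none (0 points).
  x = 3: rhs = 2, matching y values: none (0 points).
  x = 4: rhs = 9, matching y values: 3, 16 (2 points).
  x = 5: rhs = 2, matching y values: none (0 points).
  x = 6: rhs = 6, matching y values: 5, 14 (2 points).
  x = 7: rhs = 8, matching y values: none (0 points).
  x = 8: rhs = 14, matching y values: none (0 points).
  x = 9: rhs = 11, matching y values: 7, 12 (2 points).
  x = 10: rhs = 5, matching y values: 9, 10 (2 points).
  x = 11: rhs = 2, matching y values: none (0 points).
  x = 12: rhs = 8, matching y values: none (0 points).
  x = 13: rhs = 10, matching y values: none (0 points).
  x = 14: rhs = 14, matching y values: none (0 points).
  x = 15: rhs = 7, matching y values: 8, 11 (2 points).
  x = 16: rhs = 14, matching y values: none (0 points).
  x = 17: rhs = 3, matching y values: none (0 points).
  x = 18: rhs = 18, matching y values: none (0 points).
Total affine count: 12.
Full point count |E(F_19)| = 12 + 1 = 13.
Hasse bound: |13 − (19+1)| = |-7| = 7 ≤ 2√19 ≈ 8.7178 ✓.


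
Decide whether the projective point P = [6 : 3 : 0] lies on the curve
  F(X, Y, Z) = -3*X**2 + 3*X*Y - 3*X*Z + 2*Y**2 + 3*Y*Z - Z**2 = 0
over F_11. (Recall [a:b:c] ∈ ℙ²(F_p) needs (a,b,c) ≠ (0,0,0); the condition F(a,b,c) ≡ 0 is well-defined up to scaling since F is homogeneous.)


F(6,3,0) ≡ 8 (mod 11); P is NOT on the curve.

Evaluate F(6, 3, 0) term-by-term (mod 11).
  -3*X**2 ↦ -3·36·1·1 = -108
  3*X*Y ↦ 3·6·3·1 = 54
  -3*X*Z ↦ -3·6·1·0 = 0
  2*Y**2 ↦ 2·1·9·1 = 18
  3*Y*Z ↦ 3·1·3·0 = 0
  -Z**2 ↦ -1·1·1·0 = 0
Sum: F(6, 3, 0) = (-108) + (54) + (0) + (18) + (0) + (0) = -36.
Reducing mod 11: -36 ≡ 8 (mod 11).
Since F(a, b, c) ≡ 8 ≠ 0 (mod 11), P does NOT lie on the curve.


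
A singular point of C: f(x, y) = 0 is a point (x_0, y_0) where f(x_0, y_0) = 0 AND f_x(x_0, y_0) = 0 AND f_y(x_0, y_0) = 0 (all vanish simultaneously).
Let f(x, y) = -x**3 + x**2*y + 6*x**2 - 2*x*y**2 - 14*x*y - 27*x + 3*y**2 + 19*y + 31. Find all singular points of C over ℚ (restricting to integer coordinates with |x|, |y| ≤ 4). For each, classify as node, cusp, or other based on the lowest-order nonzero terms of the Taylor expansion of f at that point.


Singular points: {(1, -3)}; classification: cusp.

Compute partial derivatives:
  f_x = -3*x**2 + 2*x*y + 12*x - 2*y**2 - 14*y - 27.
  f_y = x**2 - 4*x*y - 14*x + 6*y + 19.
Scan x_0 ∈ {−4, ..., 4}. For each x_0, f_y(x_0, y) is a polynomial in y; find its integer roots y ∈ {−4, ..., 4}, then test f_x and f at those candidates.
  x = -4: f_y(-4, y) = 22*y + 91; no integer root y with |y| ≤ 4.
  x = -3: f_y(-3, y) = 18*y + 70; no integer root y with |y| ≤ 4.
  x = -2: f_y(-2, y) = 14*y + 51; no integer root y with |y| ≤ 4.
  x = -1: f_y(-1, y) = 10*y + 34; no integer root y with |y| ≤ 4.
  x = 0: f_y(0, y) = 6*y + 19; no integer root y with |y| ≤ 4.
  x = 1: f_y(1, y) = 2*y + 6; vanishes at y ∈ {-3}. (1, -3): f_x = 0, f = 0 — SINGULAR.
  x = 2: f_y(2, y) = -2*y - 5; no integer root y with |y| ≤ 4.
  x = 3: f_y(3, y) = -6*y - 14; no integer root y with |y| ≤ 4.
  x = 4: f_y(4, y) = -10*y - 21; no integer root y with |y| ≤ 4.
Only singular point on the grid: (1, -3).
Classify: substitute x = 1 + u, y = -3 + v and expand: f = -u**3 + u**2*v - 2*u*v**2 + v**2.
No constant or linear terms (consistent with a singular point). Quadratic part: v**2. Cubic part: -u**3 + u**2*v - 2*u*v**2.
The quadratic part v**2 is a perfect square, so there is a single (double) tangent line v = 0, i.e. y = -3. Restricting the cubic part to that line (v = 0) leaves -u**3 ≠ 0, so f is not divisible by v and the branch is v² ≈ u**3 to lowest order — this is a cusp.
Classification: cusp.


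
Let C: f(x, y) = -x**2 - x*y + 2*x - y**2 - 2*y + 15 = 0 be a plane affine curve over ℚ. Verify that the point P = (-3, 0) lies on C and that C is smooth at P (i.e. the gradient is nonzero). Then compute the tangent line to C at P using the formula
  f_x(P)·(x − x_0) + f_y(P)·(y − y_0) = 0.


Tangent line at P: 8*x + y + 24 = 0.

Step 1: f(-3, 0) = 0, so P lies on C.
Step 2: partial derivatives
  f_x(x, y) = -2*x - y + 2, f_y(x, y) = -x - 2*y - 2.
  f_x(P) = 8, f_y(P) = 1 (gradient nonzero, so P is smooth).
Step 3: tangent line at P: 8·(x − -3) + 1·(y − 0) = 0.
Expanding: 8*x + y + 24 = 0.


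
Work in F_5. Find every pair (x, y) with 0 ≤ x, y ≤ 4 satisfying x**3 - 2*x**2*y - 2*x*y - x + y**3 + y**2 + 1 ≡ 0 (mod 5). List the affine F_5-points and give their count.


Affine F_5-points: {(1, 2), (1, 3), (1, 4), (2, 2), (3, 0)}; count = 5.

For each of the 25 pairs (x, y) ∈ F_5², evaluate f(x, y) mod 5. Record the zeros.
  x = 0: [0↦1, 1↦3, 2↦3, 3↦2, 4↦1]  zeros at y ∈ ∅
  x = 1: [0↦1, 1↦4, 2↦0, 3↦0, 4↦0]  zeros at y ∈ {2, 3, 4}
  x = 2: [0↦2, 1↦2, 2↦0, 3↦2, 4↦4]  zeros at y ∈ {2}
  x = 3: [0↦0, 1↦3, 2↦4, 3↦4, 4↦4]  zeros at y ∈ {0}
  x = 4: [0↦1, 1↦3, 2↦3, 3↦2, 4↦1]  zeros at y ∈ ∅
Collecting zeros: affine points = {(1, 2), (1, 3), (1, 4), (2, 2), (3, 0)}.
Total count |C(F_5)_aff| = 5.


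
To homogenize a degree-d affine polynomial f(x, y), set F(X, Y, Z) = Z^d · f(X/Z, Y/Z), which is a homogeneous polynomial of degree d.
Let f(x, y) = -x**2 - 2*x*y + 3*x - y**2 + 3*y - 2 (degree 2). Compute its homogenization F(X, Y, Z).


F(X, Y, Z) = -X**2 - 2*X*Y + 3*X*Z - Y**2 + 3*Y*Z - 2*Z**2

deg(f) = 2.
Substitute x = X/Z, y = Y/Z into f, then multiply by Z^2.
  monomial -1·x^2·y^0 ↦ -1·X^2·Y^0·Z^0.
  monomial -2·x^1·y^1 ↦ -2·X^1·Y^1·Z^0.
  monomial 3·x^1·y^0 ↦ 3·X^1·Y^0·Z^1.
  monomial -1·x^0·y^2 ↦ -1·X^0·Y^2·Z^0.
  monomial 3·x^0·y^1 ↦ 3·X^0·Y^1·Z^1.
  monomial -2·x^0·y^0 ↦ -2·X^0·Y^0·Z^2.
Collecting: F(X, Y, Z) = -X**2 - 2*X*Y + 3*X*Z - Y**2 + 3*Y*Z - 2*Z**2.


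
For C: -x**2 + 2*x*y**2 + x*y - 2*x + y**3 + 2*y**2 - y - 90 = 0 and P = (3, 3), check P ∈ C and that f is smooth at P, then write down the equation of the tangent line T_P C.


Tangent line at P: 13*x + 77*y - 270 = 0.

Step 1: f(3, 3) = 0, so P lies on C.
Step 2: partial derivatives
  f_x(x, y) = -2*x + 2*y**2 + y - 2, f_y(x, y) = 4*x*y + x + 3*y**2 + 4*y - 1.
  f_x(P) = 13, f_y(P) = 77 (gradient nonzero, so P is smooth).
Step 3: tangent line at P: 13·(x − 3) + 77·(y − 3) = 0.
Expanding: 13*x + 77*y - 270 = 0.


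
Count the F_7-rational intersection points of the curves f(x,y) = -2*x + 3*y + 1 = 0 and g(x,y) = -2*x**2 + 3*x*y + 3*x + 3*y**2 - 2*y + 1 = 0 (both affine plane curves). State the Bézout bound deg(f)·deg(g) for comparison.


Common zeros: ∅; count = 0; Bézout bound = 2.

deg(f) = 1, deg(g) = 2, so Bézout bound = 2.
Scan x ∈ F_7. For each x, list the y ∈ F_7 with f(x, y) ≡ 0 and those with g(x, y) ≡ 0 (mod 7); the common zeros in that column are the intersection.
  x = 0: f ≡ 0 at y ∈ {2}; g ≡ 0 at y ∈ ∅; common: ∅.
  x = 1: f ≡ 0 at y ∈ {5}; g ≡ 0 at y ∈ ∅; common: ∅.
  x = 2: f ≡ 0 at y ∈ {1}; g ≡ 0 at y ∈ {4}; common: ∅.
  x = 3: f ≡ 0 at y ∈ {4}; g ≡ 0 at y ∈ ∅; common: ∅.
  x = 4: f ≡ 0 at y ∈ {0}; g ≡ 0 at y ∈ ∅; common: ∅.
  x = 5: f ≡ 0 at y ∈ {3}; g ≡ 0 at y ∈ ∅; common: ∅.
  x = 6: f ≡ 0 at y ∈ {6}; g ≡ 0 at y ∈ ∅; common: ∅.
Collecting: common zeros = ∅, so the count is 0.
Comparison with the Bézout bound: 0 ≤ 2 = deg(f)·deg(g), as expected for curves with no common component (the affine F_7-count falls short of the bound because intersections may lie at infinity, over extension fields, or carry multiplicity).


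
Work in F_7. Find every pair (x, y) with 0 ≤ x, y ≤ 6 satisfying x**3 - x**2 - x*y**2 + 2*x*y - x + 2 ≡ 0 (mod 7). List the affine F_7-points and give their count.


Affine F_7-points: {(1, 4), (1, 5), (3, 4), (3, 5), (4, 4), (4, 5), (6, 1)}; count = 7.

For each of the 49 pairs (x, y) ∈ F_7², evaluate f(x, y) mod 7. Record the zeros.
  x = 0: [0↦2, 1↦2, 2↦2, 3↦2, 4↦2, 5↦2, 6↦2]  zeros at y ∈ ∅
  x = 1: [0↦1, 1↦2, 2↦1, 3↦5, 4↦0, 5↦0, 6↦5]  zeros at y ∈ {4, 5}
  x = 2: [0↦4, 1↦6, 2↦4, 3↦5, 4↦2, 5↦2, 6↦5]  zeros at y ∈ ∅
  x = 3: [0↦3, 1↦6, 2↦3, 3↦1, 4↦0, 5↦0, 6↦1]  zeros at y ∈ {4, 5}
  x = 4: [0↦4, 1↦1, 2↦4, 3↦6, 4↦0, 5↦0, 6↦6]  zeros at y ∈ {4, 5}
  x = 5: [0↦6, 1↦4, 2↦6, 3↦5, 4↦1, 5↦1, 6↦5]  zeros at y ∈ ∅
  x = 6: [0↦1, 1↦0, 2↦1, 3↦4, 4↦2, 5↦2, 6↦4]  zeros at y ∈ {1}
Collecting zeros: affine points = {(1, 4), (1, 5), (3, 4), (3, 5), (4, 4), (4, 5), (6, 1)}.
Total count |C(F_7)_aff| = 7.


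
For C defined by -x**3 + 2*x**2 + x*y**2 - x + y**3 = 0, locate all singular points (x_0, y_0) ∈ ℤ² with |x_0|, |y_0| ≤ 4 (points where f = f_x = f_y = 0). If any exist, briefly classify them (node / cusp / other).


Singular points: {(1, 0)}; classification: node.

Compute partial derivatives:
  f_x = -3*x**2 + 4*x + y**2 - 1.
  f_y = 2*x*y + 3*y**2.
Scan x_0 ∈ {−4, ..., 4}. For each x_0, f_y(x_0, y) is a polynomial in y; find its integer roots y ∈ {−4, ..., 4}, then test f_x and f at those candidates.
  x = -4: f_y(-4, y) = 3*y**2 - 8*y; vanishes at y ∈ {0}. (-4, 0): f_x = -65 ≠ 0.
  x = -3: f_y(-3, y) = 3*y**2 - 6*y; vanishes at y ∈ {0, 2}. (-3, 0): f_x = -40 ≠ 0; (-3, 2): f_x = -36 ≠ 0.
  x = -2: f_y(-2, y) = 3*y**2 - 4*y; vanishes at y ∈ {0}. (-2, 0): f_x = -21 ≠ 0.
  x = -1: f_y(-1, y) = 3*y**2 - 2*y; vanishes at y ∈ {0}. (-1, 0): f_x = -8 ≠ 0.
  x = 0: f_y(0, y) = 3*y**2; vanishes at y ∈ {0}. (0, 0): f_x = -1 ≠ 0.
  x = 1: f_y(1, y) = 3*y**2 + 2*y; vanishes at y ∈ {0}. (1, 0): f_x = 0, f = 0 — SINGULAR.
  x = 2: f_y(2, y) = 3*y**2 + 4*y; vanishes at y ∈ {0}. (2, 0): f_x = -5 ≠ 0.
  x = 3: f_y(3, y) = 3*y**2 + 6*y; vanishes at y ∈ {-2, 0}. (3, -2): f_x = -12 ≠ 0; (3, 0): f_x = -16 ≠ 0.
  x = 4: f_y(4, y) = 3*y**2 + 8*y; vanishes at y ∈ {0}. (4, 0): f_x = -33 ≠ 0.
Only singular point on the grid: (1, 0).
Classify: substitute x = 1 + u, y = 0 + v and expand: f = -u**3 - u**2 + u*v**2 + v**3 + v**2.
No constant or linear terms (consistent with a singular point). Quadratic part: -u**2 + v**2. Cubic part: -u**3 + u*v**2 + v**3.
The quadratic part v**2 - u**2 = (v − u)(v + u) splits into two distinct linear factors, so there are two distinct tangent lines y − 0 = ±(x − 1) — this is a node (ordinary double point).
Classification: node.


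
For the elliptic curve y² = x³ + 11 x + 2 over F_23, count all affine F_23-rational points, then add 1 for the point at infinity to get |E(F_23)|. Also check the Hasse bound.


Affine points = {(0, 5), (0, 18), (2, 3), (2, 20), (3, 4), (3, 19), (4, 8), (4, 15), (6, 10), (6, 13), (7, 10), (7, 13), (8, 2), (8, 21), (9, 5), (9, 18), (10, 10), (10, 13), (14, 5), (14, 18), (15, 0), (18, 11), (18, 12), (19, 3), (19, 20), (21, 8), (21, 15), (22, 6), (22, 17)}; affine count = 29; |E(F_23)| = 30.

Discriminant check: Δ ∝ 4a³ + 27b² = 4·11³ + 27·2² = 4·1331 + 27·4 ≡ 4 (mod 23). Nonzero ⇒ E is nonsingular.
For each x ∈ F_23, compute rhs = x³ + 11·x + 2 mod 23, then count y ∈ F_23 with y² ≡ rhs.
  x = 0: rhs = 2, matching y values: 5, 18 (2 points).
  x = 1: rhs = 14, matching y values: none (0 points).
  x = 2: rhs = 9, matching y values: 3, 20 (2 points).
  x = 3: rhs = 16, matching y values: 4, 19 (2 points).
  x = 4: rhs = 18, matching y values: 8, 15 (2 points).
  x = 5: rhs = 21, matching y values: none (0 points).
  x = 6: rhs = 8, matching y values: 10, 13 (2 points).
  x = 7: rhs = 8, matching y values: 10, 13 (2 points).
  x = 8: rhs = 4, matching y values: 2, 21 (2 points).
  x = 9: rhs = 2, matching y values: 5, 18 (2 points).
  x = 10: rhs = 8, matching y values: 10, 13 (2 points).
  x = 11: rhs = 5, matching y values: none (0 points).
  x = 12: rhs = 22, matching y values: none (0 points).
  x = 13: rhs = 19, matching y values: none (0 points).
  x = 14: rhs = 2, matching y values: 5, 18 (2 points).
  x = 15: rhs = 0, matching y values: 0 (1 points).
  x = 16: rhs = 19, matching y values: none (0 points).
  x = 17: rhs = 19, matching y values: none (0 points).
  x = 18: rhs = 6, matching y values: 11, 12 (2 points).
  x = 19: rhs = 9, matching y values: 3, 20 (2 points).
  x = 20: rhs = 11, matching y values: none (0 points).
  x = 21: rhs = 18, matching y values: 8, 15 (2 points).
  x = 22: rhs = 13, matching y values: 6, 17 (2 points).
Total affine count: 29.
Full point count |E(F_23)| = 29 + 1 = 30.
Hasse bound: |30 − (23+1)| = |6| = 6 ≤ 2√23 ≈ 9.5917 ✓.


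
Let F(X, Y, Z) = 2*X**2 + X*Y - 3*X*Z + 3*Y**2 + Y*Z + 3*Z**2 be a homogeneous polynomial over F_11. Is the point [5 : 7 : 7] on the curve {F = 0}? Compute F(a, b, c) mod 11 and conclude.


F(5,7,7) ≡ 4 (mod 11); P is NOT on the curve.

Evaluate F(5, 7, 7) term-by-term (mod 11).
  2*X**2 ↦ 2·25·1·1 = 50
  X*Y ↦ 1·5·7·1 = 35
  -3*X*Z ↦ -3·5·1·7 = -105
  3*Y**2 ↦ 3·1·49·1 = 147
  Y*Z ↦ 1·1·7·7 = 49
  3*Z**2 ↦ 3·1·1·49 = 147
Sum: F(5, 7, 7) = (50) + (35) + (-105) + (147) + (49) + (147) = 323.
Reducing mod 11: 323 ≡ 4 (mod 11).
Since F(a, b, c) ≡ 4 ≠ 0 (mod 11), P does NOT lie on the curve.


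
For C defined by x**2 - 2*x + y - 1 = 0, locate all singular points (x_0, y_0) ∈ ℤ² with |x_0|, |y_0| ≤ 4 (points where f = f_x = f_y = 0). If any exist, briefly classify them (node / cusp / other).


No singular points in the scanned grid; C is smooth there.

Compute partial derivatives:
  f_x = 2*x - 2.
  f_y = 1.
f_y = 1 is a nonzero constant, so f_y never vanishes: no point (x, y) can satisfy f = f_x = f_y = 0. In particular no (x, y) ∈ {−4, ..., 4}² is singular; the curve is smooth.


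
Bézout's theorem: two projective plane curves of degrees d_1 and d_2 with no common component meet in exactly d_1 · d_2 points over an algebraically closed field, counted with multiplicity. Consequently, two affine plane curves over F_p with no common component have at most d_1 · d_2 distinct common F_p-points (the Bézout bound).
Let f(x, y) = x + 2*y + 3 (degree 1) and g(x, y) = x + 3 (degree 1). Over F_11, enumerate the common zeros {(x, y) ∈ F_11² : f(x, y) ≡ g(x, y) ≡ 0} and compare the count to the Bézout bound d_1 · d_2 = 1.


Common zeros: {(8, 0)}; count = 1; Bézout bound = 1.

deg(f) = 1, deg(g) = 1, so Bézout bound = 1.
Scan x ∈ F_11. For each x, list the y ∈ F_11 with f(x, y) ≡ 0 and those with g(x, y) ≡ 0 (mod 11); the common zeros in that column are the intersection.
  x = 0: f ≡ 0 at y ∈ {4}; g ≡ 0 at y ∈ ∅; common: ∅.
  x = 1: f ≡ 0 at y ∈ {9}; g ≡ 0 at y ∈ ∅; common: ∅.
  x = 2: f ≡ 0 at y ∈ {3}; g ≡ 0 at y ∈ ∅; common: ∅.
  x = 3: f ≡ 0 at y ∈ {8}; g ≡ 0 at y ∈ ∅; common: ∅.
  x = 4: f ≡ 0 at y ∈ {2}; g ≡ 0 at y ∈ ∅; common: ∅.
  x = 5: f ≡ 0 at y ∈ {7}; g ≡ 0 at y ∈ ∅; common: ∅.
  x = 6: f ≡ 0 at y ∈ {1}; g ≡ 0 at y ∈ ∅; common: ∅.
  x = 7: f ≡ 0 at y ∈ {6}; g ≡ 0 at y ∈ ∅; common: ∅.
  x = 8: f ≡ 0 at y ∈ {0}; g ≡ 0 at y ∈ {0, 1, 2, 3, 4, 5, 6, 7, 8, 9, 10}; common: {0}.
  x = 9: f ≡ 0 at y ∈ {5}; g ≡ 0 at y ∈ ∅; common: ∅.
  x = 10: f ≡ 0 at y ∈ {10}; g ≡ 0 at y ∈ ∅; common: ∅.
Collecting: common zeros = {(8, 0)}, so the count is 1.
Comparison with the Bézout bound: 1 ≤ 1 = deg(f)·deg(g), as expected for curves with no common component (the bound is attained).


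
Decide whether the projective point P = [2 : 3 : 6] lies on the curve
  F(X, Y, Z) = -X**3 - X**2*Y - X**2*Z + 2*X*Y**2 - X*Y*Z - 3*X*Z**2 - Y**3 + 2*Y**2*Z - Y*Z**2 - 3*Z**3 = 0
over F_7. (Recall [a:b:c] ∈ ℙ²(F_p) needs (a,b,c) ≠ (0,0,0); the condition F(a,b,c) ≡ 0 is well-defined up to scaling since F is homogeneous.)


F(2,3,6) ≡ 3 (mod 7); P is NOT on the curve.

Evaluate F(2, 3, 6) term-by-term (mod 7).
  -X**3 ↦ -1·8·1·1 = -8
  -X**2*Y ↦ -1·4·3·1 = -12
  -X**2*Z ↦ -1·4·1·6 = -24
  2*X*Y**2 ↦ 2·2·9·1 = 36
  -X*Y*Z ↦ -1·2·3·6 = -36
  -3*X*Z**2 ↦ -3·2·1·36 = -216
  -Y**3 ↦ -1·1·27·1 = -27
  2*Y**2*Z ↦ 2·1·9·6 = 108
  -Y*Z**2 ↦ -1·1·3·36 = -108
  -3*Z**3 ↦ -3·1·1·216 = -648
Sum: F(2, 3, 6) = (-8) + (-12) + (-24) + (36) + (-36) + (-216) + (-27) + (108) + (-108) + (-648) = -935.
Reducing mod 7: -935 ≡ 3 (mod 7).
Since F(a, b, c) ≡ 3 ≠ 0 (mod 7), P does NOT lie on the curve.


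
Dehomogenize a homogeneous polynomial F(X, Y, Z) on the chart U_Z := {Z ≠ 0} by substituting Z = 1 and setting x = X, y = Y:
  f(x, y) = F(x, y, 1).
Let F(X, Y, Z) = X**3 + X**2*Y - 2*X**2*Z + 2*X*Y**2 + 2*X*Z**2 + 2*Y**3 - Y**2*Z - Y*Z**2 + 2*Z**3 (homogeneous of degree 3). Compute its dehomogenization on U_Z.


f(x, y) = x**3 + x**2*y - 2*x**2 + 2*x*y**2 + 2*x + 2*y**3 - y**2 - y + 2

On U_Z we set Z = 1. Each monomial c·X^i·Y^j·Z^k in F becomes c·x^i·y^j·1^k = c·x^i·y^j.
Substituting Z = 1: F(X, Y, 1) = x**3 + x**2*y - 2*x**2 + 2*x*y**2 + 2*x + 2*y**3 - y**2 - y + 2.
Note: deg(f) ≤ deg(F) = 3; strict inequality happens when F is divisible by Z (lost terms).
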